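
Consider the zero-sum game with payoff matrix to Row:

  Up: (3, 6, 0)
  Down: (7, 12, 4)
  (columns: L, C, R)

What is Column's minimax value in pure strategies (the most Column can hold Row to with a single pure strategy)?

Column maxima: L → 7, C → 12, R → 4.
The smallest of these is 4.

4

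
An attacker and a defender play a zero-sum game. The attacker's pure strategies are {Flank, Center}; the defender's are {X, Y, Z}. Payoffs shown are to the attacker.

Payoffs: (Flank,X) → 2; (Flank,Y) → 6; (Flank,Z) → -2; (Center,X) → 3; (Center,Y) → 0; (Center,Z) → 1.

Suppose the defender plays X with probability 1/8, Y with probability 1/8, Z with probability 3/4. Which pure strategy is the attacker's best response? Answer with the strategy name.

Expected payoff of Flank: (1/8)·2 + (1/8)·6 + (3/4)·(-2) = -1/2.
Expected payoff of Center: (1/8)·3 + (1/8)·0 + (3/4)·1 = 9/8.
The largest is 9/8, so the attacker's best response is Center.

Center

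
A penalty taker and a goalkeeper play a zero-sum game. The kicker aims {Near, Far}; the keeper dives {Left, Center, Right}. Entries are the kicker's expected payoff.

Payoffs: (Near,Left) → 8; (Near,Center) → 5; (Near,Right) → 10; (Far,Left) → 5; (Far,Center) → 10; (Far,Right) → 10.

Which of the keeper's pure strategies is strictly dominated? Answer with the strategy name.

Left holds the kicker's payoff strictly below Right in every row: 8 < 10, 5 < 10.
So Right is strictly dominated for the keeper.

Right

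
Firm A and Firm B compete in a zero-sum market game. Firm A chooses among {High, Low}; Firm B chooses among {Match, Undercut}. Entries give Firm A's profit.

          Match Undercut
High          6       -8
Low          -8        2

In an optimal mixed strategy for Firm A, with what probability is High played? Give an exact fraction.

Row minima: High → -8, Low → -8; maximin = -8.
Column maxima: Match → 6, Undercut → 2; minimax = 2.
-8 ≠ 2, so there is no saddle point; optimal play is mixed.
Let Firm A play High with probability p. Expected payoff against Match: 6p + (-8)(1−p) = 14p − 8; against Undercut: (-8)p + 2(1−p) = −10p + 2.
Setting these equal: 14p − 8 = −10p + 2 ⇒ 24p = 10 ⇒ p = 5/12, and the value is (14)·(5/12) − 8 = -13/6.
For Firm B: with q = P(Match), equating High's and Low's payoffs gives 14q − 8 = −10q + 2 ⇒ q = 5/12.

5/12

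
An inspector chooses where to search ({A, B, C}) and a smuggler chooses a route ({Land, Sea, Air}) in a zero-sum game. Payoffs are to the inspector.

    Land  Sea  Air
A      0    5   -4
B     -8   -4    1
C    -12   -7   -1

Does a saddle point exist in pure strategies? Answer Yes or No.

No

Row minima: A → -4, B → -8, C → -12; maximin = -4.
Column maxima: Land → 0, Sea → 5, Air → 1; minimax = 0.
-4 ≠ 0, so no pure-strategy equilibrium exists.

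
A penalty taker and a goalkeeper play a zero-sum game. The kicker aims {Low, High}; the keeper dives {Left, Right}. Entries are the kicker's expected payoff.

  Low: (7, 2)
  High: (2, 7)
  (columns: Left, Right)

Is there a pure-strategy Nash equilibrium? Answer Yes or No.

No

Row minima: Low → 2, High → 2; maximin = 2.
Column maxima: Left → 7, Right → 7; minimax = 7.
2 ≠ 7, so no pure-strategy equilibrium exists.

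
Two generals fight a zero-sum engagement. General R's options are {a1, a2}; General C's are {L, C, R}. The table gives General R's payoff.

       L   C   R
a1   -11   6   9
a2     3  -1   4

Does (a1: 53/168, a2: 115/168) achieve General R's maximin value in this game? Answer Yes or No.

No

Against L this mix gives (53/168)·(-11) + (115/168)·3 = -17/12.
Against C this mix gives (53/168)·6 + (115/168)·(-1) = 29/24.
Against R this mix gives (53/168)·9 + (115/168)·4 = 937/168.
General C will play L, holding General R to -17/12. Shifting weight toward the row that does better against L would raise this floor (the equalizing mix achieves 1/3 against both L and C), so the proposed strategy is not optimal.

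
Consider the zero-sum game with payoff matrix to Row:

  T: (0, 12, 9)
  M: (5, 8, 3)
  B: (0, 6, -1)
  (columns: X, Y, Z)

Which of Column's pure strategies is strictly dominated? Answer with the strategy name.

X holds Row's payoff strictly below Y in every row: 0 < 12, 5 < 8, 0 < 6.
So Y is strictly dominated for Column.

Y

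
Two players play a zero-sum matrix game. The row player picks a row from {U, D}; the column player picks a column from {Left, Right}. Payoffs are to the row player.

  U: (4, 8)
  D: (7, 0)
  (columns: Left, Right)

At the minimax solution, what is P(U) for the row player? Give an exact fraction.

7/11

Row minima: U → 4, D → 0; maximin = 4.
Column maxima: Left → 7, Right → 8; minimax = 7.
4 ≠ 7, so there is no saddle point; optimal play is mixed.
Let the row player play U with probability p. Expected payoff against Left: 4p + 7(1−p) = −3p + 7; against Right: 8p + 0(1−p) = 8p.
Setting these equal: −3p + 7 = 8p ⇒ −11p = -7 ⇒ p = 7/11, and the value is (-3)·(7/11) + 7 = 56/11.
For the column player: with q = P(Left), equating U's and D's payoffs gives −4q + 8 = 7q ⇒ q = 8/11.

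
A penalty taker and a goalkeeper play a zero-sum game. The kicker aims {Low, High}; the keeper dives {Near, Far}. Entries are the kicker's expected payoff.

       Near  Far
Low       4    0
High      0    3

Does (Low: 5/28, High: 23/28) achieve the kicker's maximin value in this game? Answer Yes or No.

Against Near this mix gives (5/28)·4 + (23/28)·0 = 5/7.
Against Far this mix gives (5/28)·0 + (23/28)·3 = 69/28.
The keeper will play Near, holding the kicker to 5/7. Shifting weight toward the row that does better against Near would raise this floor (the equalizing mix achieves 12/7 against both Near and Far), so the proposed strategy is not optimal.

No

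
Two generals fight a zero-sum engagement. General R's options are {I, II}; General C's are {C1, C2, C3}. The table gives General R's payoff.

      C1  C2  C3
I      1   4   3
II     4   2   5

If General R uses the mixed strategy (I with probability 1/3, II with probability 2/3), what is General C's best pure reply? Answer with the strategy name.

If General C plays C1, General R's expected payoff is (1/3)·1 + (2/3)·4 = 3.
If General C plays C2, General R's expected payoff is (1/3)·4 + (2/3)·2 = 8/3.
If General C plays C3, General R's expected payoff is (1/3)·3 + (2/3)·5 = 13/3.
General C minimizes General R's payoff; the smallest is 8/3, so the best response is C2.

C2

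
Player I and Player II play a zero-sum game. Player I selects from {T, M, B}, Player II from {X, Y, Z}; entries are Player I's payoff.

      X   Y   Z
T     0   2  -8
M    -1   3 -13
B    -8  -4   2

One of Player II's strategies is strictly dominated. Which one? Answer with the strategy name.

Y

X holds Player I's payoff strictly below Y in every row: 0 < 2, -1 < 3, -8 < -4.
So Y is strictly dominated for Player II.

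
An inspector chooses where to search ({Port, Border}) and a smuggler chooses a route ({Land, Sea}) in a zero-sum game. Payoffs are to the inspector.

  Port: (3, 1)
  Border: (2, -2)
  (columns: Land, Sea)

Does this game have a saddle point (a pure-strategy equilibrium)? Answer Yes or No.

Yes

Row minima: Port → 1, Border → -2; maximin = 1.
Column maxima: Land → 3, Sea → 1; minimax = 1.
maximin = minimax = 1, so a saddle point exists.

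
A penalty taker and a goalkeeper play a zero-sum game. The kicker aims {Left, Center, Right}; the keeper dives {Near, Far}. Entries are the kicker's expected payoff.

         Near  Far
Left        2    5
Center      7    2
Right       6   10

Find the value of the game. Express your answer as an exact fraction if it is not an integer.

Row minima: Left → 2, Center → 2, Right → 6; maximin = 6.
Column maxima: Near → 7, Far → 10; minimax = 7.
6 ≠ 7, so there is no saddle point; optimal play is mixed.
Left is strictly dominated by Right, so the kicker never plays it.
On the remaining 2×2 (Center, Right vs Near, Far):
Let the kicker play Center with probability p. Expected payoff against Near: 7p + 6(1−p) = p + 6; against Far: 2p + 10(1−p) = −8p + 10.
Setting these equal: p + 6 = −8p + 10 ⇒ 9p = 4 ⇒ p = 4/9, and the value is (1)·(4/9) + 6 = 58/9.
For the keeper: with q = P(Near), equating Center's and Right's payoffs gives 5q + 2 = −4q + 10 ⇒ q = 8/9.

58/9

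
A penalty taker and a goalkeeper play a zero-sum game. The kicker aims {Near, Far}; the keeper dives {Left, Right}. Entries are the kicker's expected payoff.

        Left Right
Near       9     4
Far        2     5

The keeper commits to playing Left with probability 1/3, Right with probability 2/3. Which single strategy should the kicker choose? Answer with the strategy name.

Expected payoff of Near: (1/3)·9 + (2/3)·4 = 17/3.
Expected payoff of Far: (1/3)·2 + (2/3)·5 = 4.
The largest is 17/3, so the kicker's best response is Near.

Near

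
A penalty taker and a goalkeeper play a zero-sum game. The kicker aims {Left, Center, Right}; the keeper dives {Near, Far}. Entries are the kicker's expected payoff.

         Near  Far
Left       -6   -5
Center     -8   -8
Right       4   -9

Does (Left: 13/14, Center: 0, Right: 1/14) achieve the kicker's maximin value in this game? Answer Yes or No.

Against Near this mix gives (13/14)·(-6) + (1/14)·4 = -37/7.
Against Far this mix gives (13/14)·(-5) + (1/14)·(-9) = -37/7.
All of the keeper's active replies (Near, Far) yield -37/7, and no column does worse for the kicker. The mix makes the keeper indifferent and guarantees -37/7, so it is optimal.

Yes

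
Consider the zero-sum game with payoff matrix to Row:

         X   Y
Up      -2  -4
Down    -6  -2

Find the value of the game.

Row minima: Up → -4, Down → -6; maximin = -4.
Column maxima: X → -2, Y → -2; minimax = -2.
-4 ≠ -2, so there is no saddle point; optimal play is mixed.
Let Row play Up with probability p. Expected payoff against X: (-2)p + (-6)(1−p) = 4p − 6; against Y: (-4)p + (-2)(1−p) = −2p − 2.
Setting these equal: 4p − 6 = −2p − 2 ⇒ 6p = 4 ⇒ p = 2/3, and the value is (4)·(2/3) − 6 = -10/3.
For Column: with q = P(X), equating Up's and Down's payoffs gives 2q − 4 = −4q − 2 ⇒ q = 1/3.

-10/3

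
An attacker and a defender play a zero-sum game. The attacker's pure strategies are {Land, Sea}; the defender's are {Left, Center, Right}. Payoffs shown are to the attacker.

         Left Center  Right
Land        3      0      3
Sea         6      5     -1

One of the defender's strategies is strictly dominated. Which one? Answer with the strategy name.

Left

Center holds the attacker's payoff strictly below Left in every row: 0 < 3, 5 < 6.
So Left is strictly dominated for the defender.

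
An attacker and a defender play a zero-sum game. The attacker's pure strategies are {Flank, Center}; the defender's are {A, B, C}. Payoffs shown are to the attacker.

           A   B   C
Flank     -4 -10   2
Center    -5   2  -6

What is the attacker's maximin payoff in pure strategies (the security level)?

-6

Row minima: Flank → -10, Center → -6.
The best of these is -6.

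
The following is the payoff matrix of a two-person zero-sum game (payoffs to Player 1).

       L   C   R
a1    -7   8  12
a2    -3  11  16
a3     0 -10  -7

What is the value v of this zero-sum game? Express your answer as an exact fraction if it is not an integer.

Row minima: a1 → -7, a2 → -3, a3 → -10; maximin = -3.
Column maxima: L → 0, C → 11, R → 16; minimax = 0.
-3 ≠ 0, so there is no saddle point; optimal play is mixed.
a1 is strictly dominated by a2, so Player 1 never plays it.
R is strictly dominated by C (it gives Player 1 strictly more in every row), so Player 2 never plays it.
On the remaining 2×2 (a2, a3 vs L, C):
Let Player 1 play a2 with probability p. Expected payoff against L: (-3)p + 0(1−p) = −3p; against C: 11p + (-10)(1−p) = 21p − 10.
Setting these equal: −3p = 21p − 10 ⇒ −24p = -10 ⇒ p = 5/12, and the value is (-3)·(5/12) = -5/4.
For Player 2: with q = P(L), equating a2's and a3's payoffs gives −14q + 11 = 10q − 10 ⇒ q = 7/8.

-5/4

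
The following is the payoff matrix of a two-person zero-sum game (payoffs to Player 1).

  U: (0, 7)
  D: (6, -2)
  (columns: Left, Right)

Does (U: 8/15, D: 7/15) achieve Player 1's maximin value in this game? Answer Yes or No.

Yes

Against Left this mix gives (8/15)·0 + (7/15)·6 = 14/5.
Against Right this mix gives (8/15)·7 + (7/15)·(-2) = 14/5.
All of Player 2's active replies (Left, Right) yield 14/5, and no column does worse for Player 1. The mix makes Player 2 indifferent and guarantees 14/5, so it is optimal.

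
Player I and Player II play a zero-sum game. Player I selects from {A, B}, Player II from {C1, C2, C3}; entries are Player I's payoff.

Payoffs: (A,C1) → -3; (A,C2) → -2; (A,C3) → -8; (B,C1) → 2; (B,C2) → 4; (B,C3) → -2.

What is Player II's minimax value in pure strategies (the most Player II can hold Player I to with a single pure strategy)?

Column maxima: C1 → 2, C2 → 4, C3 → -2.
The smallest of these is -2.

-2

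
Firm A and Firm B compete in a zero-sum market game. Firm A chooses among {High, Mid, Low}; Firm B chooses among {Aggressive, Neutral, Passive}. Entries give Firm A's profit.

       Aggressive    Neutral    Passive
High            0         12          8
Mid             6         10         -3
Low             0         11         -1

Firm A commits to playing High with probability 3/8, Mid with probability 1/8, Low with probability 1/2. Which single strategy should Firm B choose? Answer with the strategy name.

If Firm B plays Aggressive, Firm A's expected payoff is (3/8)·0 + (1/8)·6 + (1/2)·0 = 3/4.
If Firm B plays Neutral, Firm A's expected payoff is (3/8)·12 + (1/8)·10 + (1/2)·11 = 45/4.
If Firm B plays Passive, Firm A's expected payoff is (3/8)·8 + (1/8)·(-3) + (1/2)·(-1) = 17/8.
Firm B minimizes Firm A's payoff; the smallest is 3/4, so the best response is Aggressive.

Aggressive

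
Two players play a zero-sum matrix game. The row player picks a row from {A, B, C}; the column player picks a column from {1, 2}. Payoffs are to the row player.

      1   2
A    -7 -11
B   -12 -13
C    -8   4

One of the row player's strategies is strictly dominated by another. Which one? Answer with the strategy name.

A gives a strictly higher payoff than B against every column: -7 > -12, -11 > -13.
So B is strictly dominated and the row player never plays it.

B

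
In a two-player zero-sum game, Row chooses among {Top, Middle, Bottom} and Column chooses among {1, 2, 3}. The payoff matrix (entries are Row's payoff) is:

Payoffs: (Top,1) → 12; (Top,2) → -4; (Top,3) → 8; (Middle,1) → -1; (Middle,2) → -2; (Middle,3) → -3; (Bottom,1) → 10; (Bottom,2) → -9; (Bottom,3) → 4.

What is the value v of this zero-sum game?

Row minima: Top → -4, Middle → -3, Bottom → -9; maximin = -3.
Column maxima: 1 → 12, 2 → -2, 3 → 8; minimax = -2.
-3 ≠ -2, so there is no saddle point; optimal play is mixed.
Bottom is strictly dominated by Top, so Row never plays it.
1 is strictly dominated by 2 (it gives Row strictly more in every row), so Column never plays it.
On the remaining 2×2 (Top, Middle vs 2, 3):
Let Row play Top with probability p. Expected payoff against 2: (-4)p + (-2)(1−p) = −2p − 2; against 3: 8p + (-3)(1−p) = 11p − 3.
Setting these equal: −2p − 2 = 11p − 3 ⇒ −13p = -1 ⇒ p = 1/13, and the value is (-2)·(1/13) − 2 = -28/13.
For Column: with q = P(2), equating Top's and Middle's payoffs gives −12q + 8 = q − 3 ⇒ q = 11/13.

-28/13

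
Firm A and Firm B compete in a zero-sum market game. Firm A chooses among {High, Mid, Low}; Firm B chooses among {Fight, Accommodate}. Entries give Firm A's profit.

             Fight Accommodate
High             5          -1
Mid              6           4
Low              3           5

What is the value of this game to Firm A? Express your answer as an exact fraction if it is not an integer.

Row minima: High → -1, Mid → 4, Low → 3; maximin = 4.
Column maxima: Fight → 6, Accommodate → 5; minimax = 5.
4 ≠ 5, so there is no saddle point; optimal play is mixed.
High is strictly dominated by Mid, so Firm A never plays it.
On the remaining 2×2 (Mid, Low vs Fight, Accommodate):
Let Firm A play Mid with probability p. Expected payoff against Fight: 6p + 3(1−p) = 3p + 3; against Accommodate: 4p + 5(1−p) = −p + 5.
Setting these equal: 3p + 3 = −p + 5 ⇒ 4p = 2 ⇒ p = 1/2, and the value is (3)·(1/2) + 3 = 9/2.
For Firm B: with q = P(Fight), equating Mid's and Low's payoffs gives 2q + 4 = −2q + 5 ⇒ q = 1/4.

9/2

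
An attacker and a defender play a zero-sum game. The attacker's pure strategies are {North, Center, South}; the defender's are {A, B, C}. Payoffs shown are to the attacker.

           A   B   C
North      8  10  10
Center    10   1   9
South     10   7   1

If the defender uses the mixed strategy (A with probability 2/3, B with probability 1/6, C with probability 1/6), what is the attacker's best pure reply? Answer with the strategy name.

North

Expected payoff of North: (2/3)·8 + (1/6)·10 + (1/6)·10 = 26/3.
Expected payoff of Center: (2/3)·10 + (1/6)·1 + (1/6)·9 = 25/3.
Expected payoff of South: (2/3)·10 + (1/6)·7 + (1/6)·1 = 8.
The largest is 26/3, so the attacker's best response is North.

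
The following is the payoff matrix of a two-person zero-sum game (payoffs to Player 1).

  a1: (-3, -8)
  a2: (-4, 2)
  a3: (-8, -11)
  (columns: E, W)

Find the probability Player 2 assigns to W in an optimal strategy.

Row minima: a1 → -8, a2 → -4, a3 → -11; maximin = -4.
Column maxima: E → -3, W → 2; minimax = -3.
-4 ≠ -3, so there is no saddle point; optimal play is mixed.
a3 is strictly dominated by a1, so Player 1 never plays it.
On the remaining 2×2 (a1, a2 vs E, W):
Let Player 1 play a1 with probability p. Expected payoff against E: (-3)p + (-4)(1−p) = p − 4; against W: (-8)p + 2(1−p) = −10p + 2.
Setting these equal: p − 4 = −10p + 2 ⇒ 11p = 6 ⇒ p = 6/11, and the value is (1)·(6/11) − 4 = -38/11.
For Player 2: with q = P(E), equating a1's and a2's payoffs gives 5q − 8 = −6q + 2 ⇒ q = 10/11.

1/11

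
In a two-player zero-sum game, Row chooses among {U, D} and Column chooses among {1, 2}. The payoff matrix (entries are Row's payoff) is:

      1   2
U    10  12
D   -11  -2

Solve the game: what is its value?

Row minima: U → 10, D → -11; maximin = 10.
Column maxima: 1 → 10, 2 → 12; minimax = 10.
Since maximin = minimax = 10, there is a saddle point and the value is 10.

10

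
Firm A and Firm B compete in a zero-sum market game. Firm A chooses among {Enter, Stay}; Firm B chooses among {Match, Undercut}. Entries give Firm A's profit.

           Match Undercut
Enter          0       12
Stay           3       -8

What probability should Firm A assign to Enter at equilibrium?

Row minima: Enter → 0, Stay → -8; maximin = 0.
Column maxima: Match → 3, Undercut → 12; minimax = 3.
0 ≠ 3, so there is no saddle point; optimal play is mixed.
Let Firm A play Enter with probability p. Expected payoff against Match: 0p + 3(1−p) = −3p + 3; against Undercut: 12p + (-8)(1−p) = 20p − 8.
Setting these equal: −3p + 3 = 20p − 8 ⇒ −23p = -11 ⇒ p = 11/23, and the value is (-3)·(11/23) + 3 = 36/23.
For Firm B: with q = P(Match), equating Enter's and Stay's payoffs gives −12q + 12 = 11q − 8 ⇒ q = 20/23.

11/23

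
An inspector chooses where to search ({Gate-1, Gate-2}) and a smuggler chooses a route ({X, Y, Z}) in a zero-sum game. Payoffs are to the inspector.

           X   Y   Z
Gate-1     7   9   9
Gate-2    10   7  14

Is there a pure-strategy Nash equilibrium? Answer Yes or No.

No

Row minima: Gate-1 → 7, Gate-2 → 7; maximin = 7.
Column maxima: X → 10, Y → 9, Z → 14; minimax = 9.
7 ≠ 9, so no pure-strategy equilibrium exists.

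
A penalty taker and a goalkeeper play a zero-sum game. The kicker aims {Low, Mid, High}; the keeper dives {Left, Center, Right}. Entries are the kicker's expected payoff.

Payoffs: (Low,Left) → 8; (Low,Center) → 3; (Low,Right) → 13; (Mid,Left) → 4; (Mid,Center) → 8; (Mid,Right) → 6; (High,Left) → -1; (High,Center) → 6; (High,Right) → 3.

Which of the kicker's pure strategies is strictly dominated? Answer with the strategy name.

Mid gives a strictly higher payoff than High against every column: 4 > -1, 8 > 6, 6 > 3.
So High is strictly dominated and the kicker never plays it.

High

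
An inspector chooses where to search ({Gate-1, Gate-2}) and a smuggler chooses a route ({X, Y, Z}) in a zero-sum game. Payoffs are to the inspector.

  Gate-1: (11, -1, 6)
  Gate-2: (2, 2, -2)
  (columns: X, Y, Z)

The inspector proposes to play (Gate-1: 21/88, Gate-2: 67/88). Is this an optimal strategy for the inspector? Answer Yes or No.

No

Against X this mix gives (21/88)·11 + (67/88)·2 = 365/88.
Against Y this mix gives (21/88)·(-1) + (67/88)·2 = 113/88.
Against Z this mix gives (21/88)·6 + (67/88)·(-2) = -1/11.
The smuggler will play Z, holding the inspector to -1/11. Shifting weight toward the row that does better against Z would raise this floor (the equalizing mix achieves 10/11 against both Z and Y), so the proposed strategy is not optimal.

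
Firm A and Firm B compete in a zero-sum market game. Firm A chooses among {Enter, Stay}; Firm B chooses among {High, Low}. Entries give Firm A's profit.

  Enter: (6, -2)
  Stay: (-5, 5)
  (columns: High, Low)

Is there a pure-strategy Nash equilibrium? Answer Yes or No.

Row minima: Enter → -2, Stay → -5; maximin = -2.
Column maxima: High → 6, Low → 5; minimax = 5.
-2 ≠ 5, so no pure-strategy equilibrium exists.

No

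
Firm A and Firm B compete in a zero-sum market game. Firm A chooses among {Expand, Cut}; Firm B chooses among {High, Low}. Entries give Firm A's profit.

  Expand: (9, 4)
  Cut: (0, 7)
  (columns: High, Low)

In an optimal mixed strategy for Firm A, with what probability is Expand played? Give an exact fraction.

Row minima: Expand → 4, Cut → 0; maximin = 4.
Column maxima: High → 9, Low → 7; minimax = 7.
4 ≠ 7, so there is no saddle point; optimal play is mixed.
Let Firm A play Expand with probability p. Expected payoff against High: 9p + 0(1−p) = 9p; against Low: 4p + 7(1−p) = −3p + 7.
Setting these equal: 9p = −3p + 7 ⇒ 12p = 7 ⇒ p = 7/12, and the value is (9)·(7/12) = 21/4.
For Firm B: with q = P(High), equating Expand's and Cut's payoffs gives 5q + 4 = −7q + 7 ⇒ q = 1/4.

7/12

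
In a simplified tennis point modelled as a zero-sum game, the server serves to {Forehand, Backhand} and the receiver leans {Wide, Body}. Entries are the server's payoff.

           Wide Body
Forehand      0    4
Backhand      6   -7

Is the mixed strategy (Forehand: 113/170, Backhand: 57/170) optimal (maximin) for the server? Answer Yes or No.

Against Wide this mix gives (113/170)·0 + (57/170)·6 = 171/85.
Against Body this mix gives (113/170)·4 + (57/170)·(-7) = 53/170.
The receiver will play Body, holding the server to 53/170. Shifting weight toward the row that does better against Body would raise this floor (the equalizing mix achieves 24/17 against both Body and Wide), so the proposed strategy is not optimal.

No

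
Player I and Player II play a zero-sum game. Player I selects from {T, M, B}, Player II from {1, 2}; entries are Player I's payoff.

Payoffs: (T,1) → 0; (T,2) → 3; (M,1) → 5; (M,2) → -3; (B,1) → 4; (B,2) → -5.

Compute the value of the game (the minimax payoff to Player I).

15/11

Row minima: T → 0, M → -3, B → -5; maximin = 0.
Column maxima: 1 → 5, 2 → 3; minimax = 3.
0 ≠ 3, so there is no saddle point; optimal play is mixed.
B is strictly dominated by M, so Player I never plays it.
On the remaining 2×2 (T, M vs 1, 2):
Let Player I play T with probability p. Expected payoff against 1: 0p + 5(1−p) = −5p + 5; against 2: 3p + (-3)(1−p) = 6p − 3.
Setting these equal: −5p + 5 = 6p − 3 ⇒ −11p = -8 ⇒ p = 8/11, and the value is (-5)·(8/11) + 5 = 15/11.
For Player II: with q = P(1), equating T's and M's payoffs gives −3q + 3 = 8q − 3 ⇒ q = 6/11.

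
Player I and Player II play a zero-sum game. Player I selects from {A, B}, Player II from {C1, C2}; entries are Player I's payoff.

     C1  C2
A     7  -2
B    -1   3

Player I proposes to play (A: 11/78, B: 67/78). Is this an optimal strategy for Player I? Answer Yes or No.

Against C1 this mix gives (11/78)·7 + (67/78)·(-1) = 5/39.
Against C2 this mix gives (11/78)·(-2) + (67/78)·3 = 179/78.
Player II will play C1, holding Player I to 5/39. Shifting weight toward the row that does better against C1 would raise this floor (the equalizing mix achieves 19/13 against both C1 and C2), so the proposed strategy is not optimal.

No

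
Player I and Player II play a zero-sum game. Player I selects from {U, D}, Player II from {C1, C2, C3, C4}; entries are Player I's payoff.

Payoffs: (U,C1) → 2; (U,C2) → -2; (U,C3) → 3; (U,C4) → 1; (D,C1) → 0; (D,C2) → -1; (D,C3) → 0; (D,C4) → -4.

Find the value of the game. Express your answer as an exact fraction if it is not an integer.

Row minima: U → -2, D → -4; maximin = -2.
Column maxima: C1 → 2, C2 → -1, C3 → 3, C4 → 1; minimax = -1.
-2 ≠ -1, so there is no saddle point; optimal play is mixed.
C1 is strictly dominated by C2 (it gives Player I strictly more in every row), so Player II never plays it.
C3 is strictly dominated by C2 (it gives Player I strictly more in every row), so Player II never plays it.
On the remaining 2×2 (U, D vs C2, C4):
Let Player I play U with probability p. Expected payoff against C2: (-2)p + (-1)(1−p) = −p − 1; against C4: 1p + (-4)(1−p) = 5p − 4.
Setting these equal: −p − 1 = 5p − 4 ⇒ −6p = -3 ⇒ p = 1/2, and the value is (-1)·(1/2) − 1 = -3/2.
For Player II: with q = P(C2), equating U's and D's payoffs gives −3q + 1 = 3q − 4 ⇒ q = 5/6.

-3/2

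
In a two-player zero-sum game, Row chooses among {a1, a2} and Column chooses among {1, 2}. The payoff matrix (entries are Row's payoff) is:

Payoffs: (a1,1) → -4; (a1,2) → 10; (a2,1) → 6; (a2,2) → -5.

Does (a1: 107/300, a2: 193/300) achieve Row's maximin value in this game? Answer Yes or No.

Against 1 this mix gives (107/300)·(-4) + (193/300)·6 = 73/30.
Against 2 this mix gives (107/300)·10 + (193/300)·(-5) = 7/20.
Column will play 2, holding Row to 7/20. Shifting weight toward the row that does better against 2 would raise this floor (the equalizing mix achieves 8/5 against both 2 and 1), so the proposed strategy is not optimal.

No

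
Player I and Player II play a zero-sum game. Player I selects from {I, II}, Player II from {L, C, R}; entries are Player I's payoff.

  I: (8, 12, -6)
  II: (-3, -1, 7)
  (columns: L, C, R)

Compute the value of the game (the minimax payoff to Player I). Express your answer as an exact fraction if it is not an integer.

19/12

Row minima: I → -6, II → -3; maximin = -3.
Column maxima: L → 8, C → 12, R → 7; minimax = 7.
-3 ≠ 7, so there is no saddle point; optimal play is mixed.
C is strictly dominated by L (it gives Player I strictly more in every row), so Player II never plays it.
On the remaining 2×2 (I, II vs L, R):
Let Player I play I with probability p. Expected payoff against L: 8p + (-3)(1−p) = 11p − 3; against R: (-6)p + 7(1−p) = −13p + 7.
Setting these equal: 11p − 3 = −13p + 7 ⇒ 24p = 10 ⇒ p = 5/12, and the value is (11)·(5/12) − 3 = 19/12.
For Player II: with q = P(L), equating I's and II's payoffs gives 14q − 6 = −10q + 7 ⇒ q = 13/24.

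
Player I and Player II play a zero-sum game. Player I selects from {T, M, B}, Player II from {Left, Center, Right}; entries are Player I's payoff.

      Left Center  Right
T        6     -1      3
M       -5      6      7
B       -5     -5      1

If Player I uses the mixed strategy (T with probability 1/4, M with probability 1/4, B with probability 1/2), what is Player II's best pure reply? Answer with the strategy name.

If Player II plays Left, Player I's expected payoff is (1/4)·6 + (1/4)·(-5) + (1/2)·(-5) = -9/4.
If Player II plays Center, Player I's expected payoff is (1/4)·(-1) + (1/4)·6 + (1/2)·(-5) = -5/4.
If Player II plays Right, Player I's expected payoff is (1/4)·3 + (1/4)·7 + (1/2)·1 = 3.
Player II minimizes Player I's payoff; the smallest is -9/4, so the best response is Left.

Left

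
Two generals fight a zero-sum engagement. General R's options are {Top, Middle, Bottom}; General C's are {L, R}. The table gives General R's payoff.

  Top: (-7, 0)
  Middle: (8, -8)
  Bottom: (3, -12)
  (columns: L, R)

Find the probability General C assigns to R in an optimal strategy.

Row minima: Top → -7, Middle → -8, Bottom → -12; maximin = -7.
Column maxima: L → 8, R → 0; minimax = 0.
-7 ≠ 0, so there is no saddle point; optimal play is mixed.
Bottom is strictly dominated by Middle, so General R never plays it.
On the remaining 2×2 (Top, Middle vs L, R):
Let General R play Top with probability p. Expected payoff against L: (-7)p + 8(1−p) = −15p + 8; against R: 0p + (-8)(1−p) = 8p − 8.
Setting these equal: −15p + 8 = 8p − 8 ⇒ −23p = -16 ⇒ p = 16/23, and the value is (-15)·(16/23) + 8 = -56/23.
For General C: with q = P(L), equating Top's and Middle's payoffs gives −7q = 16q − 8 ⇒ q = 8/23.

15/23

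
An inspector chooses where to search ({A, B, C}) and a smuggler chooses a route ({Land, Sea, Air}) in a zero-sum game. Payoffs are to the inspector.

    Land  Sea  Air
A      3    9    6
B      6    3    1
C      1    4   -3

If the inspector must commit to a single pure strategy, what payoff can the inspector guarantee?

3

Row minima: A → 3, B → 1, C → -3.
The best of these is 3.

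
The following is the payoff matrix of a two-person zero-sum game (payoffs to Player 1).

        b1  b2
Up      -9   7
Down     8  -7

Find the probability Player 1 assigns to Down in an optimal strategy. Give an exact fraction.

Row minima: Up → -9, Down → -7; maximin = -7.
Column maxima: b1 → 8, b2 → 7; minimax = 7.
-7 ≠ 7, so there is no saddle point; optimal play is mixed.
Let Player 1 play Up with probability p. Expected payoff against b1: (-9)p + 8(1−p) = −17p + 8; against b2: 7p + (-7)(1−p) = 14p − 7.
Setting these equal: −17p + 8 = 14p − 7 ⇒ −31p = -15 ⇒ p = 15/31, and the value is (-17)·(15/31) + 8 = -7/31.
For Player 2: with q = P(b1), equating Up's and Down's payoffs gives −16q + 7 = 15q − 7 ⇒ q = 14/31.

16/31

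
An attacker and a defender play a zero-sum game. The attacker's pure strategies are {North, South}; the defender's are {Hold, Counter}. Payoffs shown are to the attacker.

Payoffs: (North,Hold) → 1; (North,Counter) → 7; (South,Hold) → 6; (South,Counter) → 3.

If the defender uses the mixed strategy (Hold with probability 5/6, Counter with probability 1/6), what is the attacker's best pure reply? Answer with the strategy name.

Expected payoff of North: (5/6)·1 + (1/6)·7 = 2.
Expected payoff of South: (5/6)·6 + (1/6)·3 = 11/2.
The largest is 11/2, so the attacker's best response is South.

South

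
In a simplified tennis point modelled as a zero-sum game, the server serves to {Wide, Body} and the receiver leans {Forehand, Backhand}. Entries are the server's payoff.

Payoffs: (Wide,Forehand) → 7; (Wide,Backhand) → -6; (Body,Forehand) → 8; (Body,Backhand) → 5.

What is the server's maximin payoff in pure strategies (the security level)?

Row minima: Wide → -6, Body → 5.
The best of these is 5.

5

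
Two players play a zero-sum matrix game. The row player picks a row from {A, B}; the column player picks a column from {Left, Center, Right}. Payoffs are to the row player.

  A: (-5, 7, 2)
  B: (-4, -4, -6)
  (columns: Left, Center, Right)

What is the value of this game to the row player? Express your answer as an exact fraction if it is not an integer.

Row minima: A → -5, B → -6; maximin = -5.
Column maxima: Left → -4, Center → 7, Right → 2; minimax = -4.
-5 ≠ -4, so there is no saddle point; optimal play is mixed.
Center is strictly dominated by Right (it gives the row player strictly more in every row), so the column player never plays it.
On the remaining 2×2 (A, B vs Left, Right):
Let the row player play A with probability p. Expected payoff against Left: (-5)p + (-4)(1−p) = −p − 4; against Right: 2p + (-6)(1−p) = 8p − 6.
Setting these equal: −p − 4 = 8p − 6 ⇒ −9p = -2 ⇒ p = 2/9, and the value is (-1)·(2/9) − 4 = -38/9.
For the column player: with q = P(Left), equating A's and B's payoffs gives −7q + 2 = 2q − 6 ⇒ q = 8/9.

-38/9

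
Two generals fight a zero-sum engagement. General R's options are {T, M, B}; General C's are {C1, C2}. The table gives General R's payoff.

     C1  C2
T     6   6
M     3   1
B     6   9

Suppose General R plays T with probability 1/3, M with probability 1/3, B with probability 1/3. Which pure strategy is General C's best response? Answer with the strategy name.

C1

If General C plays C1, General R's expected payoff is (1/3)·6 + (1/3)·3 + (1/3)·6 = 5.
If General C plays C2, General R's expected payoff is (1/3)·6 + (1/3)·1 + (1/3)·9 = 16/3.
General C minimizes General R's payoff; the smallest is 5, so the best response is C1.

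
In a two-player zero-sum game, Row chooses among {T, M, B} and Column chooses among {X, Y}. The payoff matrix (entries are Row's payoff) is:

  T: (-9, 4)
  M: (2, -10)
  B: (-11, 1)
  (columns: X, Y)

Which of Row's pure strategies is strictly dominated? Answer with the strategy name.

B

T gives a strictly higher payoff than B against every column: -9 > -11, 4 > 1.
So B is strictly dominated and Row never plays it.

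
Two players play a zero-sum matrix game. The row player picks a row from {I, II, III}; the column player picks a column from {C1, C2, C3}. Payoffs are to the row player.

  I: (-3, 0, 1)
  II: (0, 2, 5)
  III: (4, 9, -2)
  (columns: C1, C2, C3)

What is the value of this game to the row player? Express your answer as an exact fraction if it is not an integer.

Row minima: I → -3, II → 0, III → -2; maximin = 0.
Column maxima: C1 → 4, C2 → 9, C3 → 5; minimax = 4.
0 ≠ 4, so there is no saddle point; optimal play is mixed.
I is strictly dominated by II, so the row player never plays it.
C2 is strictly dominated by C1 (it gives the row player strictly more in every row), so the column player never plays it.
On the remaining 2×2 (II, III vs C1, C3):
Let the row player play II with probability p. Expected payoff against C1: 0p + 4(1−p) = −4p + 4; against C3: 5p + (-2)(1−p) = 7p − 2.
Setting these equal: −4p + 4 = 7p − 2 ⇒ −11p = -6 ⇒ p = 6/11, and the value is (-4)·(6/11) + 4 = 20/11.
For the column player: with q = P(C1), equating II's and III's payoffs gives −5q + 5 = 6q − 2 ⇒ q = 7/11.

20/11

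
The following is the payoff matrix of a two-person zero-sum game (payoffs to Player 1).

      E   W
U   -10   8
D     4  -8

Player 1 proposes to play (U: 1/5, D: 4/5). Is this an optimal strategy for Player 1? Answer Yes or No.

No

Against E this mix gives (1/5)·(-10) + (4/5)·4 = 6/5.
Against W this mix gives (1/5)·8 + (4/5)·(-8) = -24/5.
Player 2 will play W, holding Player 1 to -24/5. Shifting weight toward the row that does better against W would raise this floor (the equalizing mix achieves -8/5 against both W and E), so the proposed strategy is not optimal.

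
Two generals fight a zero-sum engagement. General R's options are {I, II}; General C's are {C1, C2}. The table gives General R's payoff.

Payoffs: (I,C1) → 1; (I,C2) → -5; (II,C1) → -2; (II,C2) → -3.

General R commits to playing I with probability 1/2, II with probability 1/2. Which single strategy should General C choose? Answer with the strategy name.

C2

If General C plays C1, General R's expected payoff is (1/2)·1 + (1/2)·(-2) = -1/2.
If General C plays C2, General R's expected payoff is (1/2)·(-5) + (1/2)·(-3) = -4.
General C minimizes General R's payoff; the smallest is -4, so the best response is C2.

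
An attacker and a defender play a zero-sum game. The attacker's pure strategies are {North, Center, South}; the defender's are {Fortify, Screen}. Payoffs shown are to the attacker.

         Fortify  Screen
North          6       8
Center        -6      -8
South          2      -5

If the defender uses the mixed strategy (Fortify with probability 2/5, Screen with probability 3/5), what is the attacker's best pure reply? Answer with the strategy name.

North

Expected payoff of North: (2/5)·6 + (3/5)·8 = 36/5.
Expected payoff of Center: (2/5)·(-6) + (3/5)·(-8) = -36/5.
Expected payoff of South: (2/5)·2 + (3/5)·(-5) = -11/5.
The largest is 36/5, so the attacker's best response is North.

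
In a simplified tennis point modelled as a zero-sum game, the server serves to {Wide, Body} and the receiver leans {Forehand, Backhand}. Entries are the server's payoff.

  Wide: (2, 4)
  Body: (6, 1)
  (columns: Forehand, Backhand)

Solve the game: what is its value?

Row minima: Wide → 2, Body → 1; maximin = 2.
Column maxima: Forehand → 6, Backhand → 4; minimax = 4.
2 ≠ 4, so there is no saddle point; optimal play is mixed.
Let the server play Wide with probability p. Expected payoff against Forehand: 2p + 6(1−p) = −4p + 6; against Backhand: 4p + 1(1−p) = 3p + 1.
Setting these equal: −4p + 6 = 3p + 1 ⇒ −7p = -5 ⇒ p = 5/7, and the value is (-4)·(5/7) + 6 = 22/7.
For the receiver: with q = P(Forehand), equating Wide's and Body's payoffs gives −2q + 4 = 5q + 1 ⇒ q = 3/7.

22/7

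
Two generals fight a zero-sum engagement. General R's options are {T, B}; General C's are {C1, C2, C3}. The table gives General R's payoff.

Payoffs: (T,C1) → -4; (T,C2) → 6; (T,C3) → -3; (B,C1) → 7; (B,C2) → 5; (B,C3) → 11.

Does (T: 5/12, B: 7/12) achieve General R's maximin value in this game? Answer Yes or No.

No

Against C1 this mix gives (5/12)·(-4) + (7/12)·7 = 29/12.
Against C2 this mix gives (5/12)·6 + (7/12)·5 = 65/12.
Against C3 this mix gives (5/12)·(-3) + (7/12)·11 = 31/6.
General C will play C1, holding General R to 29/12. Shifting weight toward the row that does better against C1 would raise this floor (the equalizing mix achieves 31/6 against both C1 and C2), so the proposed strategy is not optimal.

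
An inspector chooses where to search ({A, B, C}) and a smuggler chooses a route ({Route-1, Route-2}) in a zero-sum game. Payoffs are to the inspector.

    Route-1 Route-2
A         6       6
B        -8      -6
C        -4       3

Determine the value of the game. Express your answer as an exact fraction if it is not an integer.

Row minima: A → 6, B → -8, C → -4; maximin = 6.
Column maxima: Route-1 → 6, Route-2 → 6; minimax = 6.
Since maximin = minimax = 6, there is a saddle point and the value is 6.

6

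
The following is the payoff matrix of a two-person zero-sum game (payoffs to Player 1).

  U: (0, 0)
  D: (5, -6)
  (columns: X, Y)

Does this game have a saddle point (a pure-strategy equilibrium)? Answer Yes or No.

Row minima: U → 0, D → -6; maximin = 0.
Column maxima: X → 5, Y → 0; minimax = 0.
maximin = minimax = 0, so a saddle point exists.

Yes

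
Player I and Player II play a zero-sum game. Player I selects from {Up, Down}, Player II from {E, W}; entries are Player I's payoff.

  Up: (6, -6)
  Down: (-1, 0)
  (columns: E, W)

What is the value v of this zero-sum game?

Row minima: Up → -6, Down → -1; maximin = -1.
Column maxima: E → 6, W → 0; minimax = 0.
-1 ≠ 0, so there is no saddle point; optimal play is mixed.
Let Player I play Up with probability p. Expected payoff against E: 6p + (-1)(1−p) = 7p − 1; against W: (-6)p + 0(1−p) = −6p.
Setting these equal: 7p − 1 = −6p ⇒ 13p = 1 ⇒ p = 1/13, and the value is (7)·(1/13) − 1 = -6/13.
For Player II: with q = P(E), equating Up's and Down's payoffs gives 12q − 6 = −q ⇒ q = 6/13.

-6/13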